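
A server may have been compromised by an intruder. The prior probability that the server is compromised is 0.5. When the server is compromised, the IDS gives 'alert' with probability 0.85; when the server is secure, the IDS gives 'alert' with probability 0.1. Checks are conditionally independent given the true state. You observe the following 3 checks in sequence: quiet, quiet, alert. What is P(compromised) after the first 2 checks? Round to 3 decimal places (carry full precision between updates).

After 'quiet': P(compromised) = 0.15·0.5000 / (0.15·0.5000 + 0.9·0.5000) ≈ 0.1429
After 'quiet': P(compromised) = 0.15·0.1429 / (0.15·0.1429 + 0.9·0.8571) ≈ 0.0270

0.027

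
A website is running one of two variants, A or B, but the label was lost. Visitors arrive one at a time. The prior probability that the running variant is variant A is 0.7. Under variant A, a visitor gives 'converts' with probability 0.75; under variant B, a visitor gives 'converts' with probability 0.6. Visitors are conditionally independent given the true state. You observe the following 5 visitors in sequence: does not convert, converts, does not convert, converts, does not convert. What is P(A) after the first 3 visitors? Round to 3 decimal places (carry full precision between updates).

After 'does not convert': P(A) = 0.25·0.7000 / (0.25·0.7000 + 0.4·0.3000) ≈ 0.5932
After 'converts': P(A) = 0.75·0.5932 / (0.75·0.5932 + 0.6·0.4068) ≈ 0.6458
After 'does not convert': P(A) = 0.25·0.6458 / (0.25·0.6458 + 0.4·0.3542) ≈ 0.5326

0.533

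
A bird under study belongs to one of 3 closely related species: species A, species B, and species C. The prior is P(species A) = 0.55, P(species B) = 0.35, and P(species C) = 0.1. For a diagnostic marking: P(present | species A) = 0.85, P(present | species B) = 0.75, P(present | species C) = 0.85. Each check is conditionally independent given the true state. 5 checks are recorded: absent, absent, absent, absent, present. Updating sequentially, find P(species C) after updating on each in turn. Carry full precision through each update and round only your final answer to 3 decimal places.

0.033

Apply Bayes' rule sequentially, carrying P(species C) forward.
After 'absent': normaliser = 0.15·0.5500 + 0.25·0.3500 + 0.15·0.1000; P(species A) ≈ 0.4459, P(species B) ≈ 0.4730, P(species C) ≈ 0.0811
After 'absent': normaliser = 0.15·0.4459 + 0.25·0.4730 + 0.15·0.0811; P(species A) ≈ 0.3390, P(species B) ≈ 0.5993, P(species C) ≈ 0.0616
After 'absent': normaliser = 0.15·0.3390 + 0.25·0.5993 + 0.15·0.0616; P(species A) ≈ 0.2423, P(species B) ≈ 0.7137, P(species C) ≈ 0.0440
After 'absent': normaliser = 0.15·0.2423 + 0.25·0.7137 + 0.15·0.0440; P(species A) ≈ 0.1641, P(species B) ≈ 0.8060, P(species C) ≈ 0.0298
After 'present': normaliser = 0.85·0.1641 + 0.75·0.8060 + 0.85·0.0298; P(species A) ≈ 0.1813, P(species B) ≈ 0.7857, P(species C) ≈ 0.0330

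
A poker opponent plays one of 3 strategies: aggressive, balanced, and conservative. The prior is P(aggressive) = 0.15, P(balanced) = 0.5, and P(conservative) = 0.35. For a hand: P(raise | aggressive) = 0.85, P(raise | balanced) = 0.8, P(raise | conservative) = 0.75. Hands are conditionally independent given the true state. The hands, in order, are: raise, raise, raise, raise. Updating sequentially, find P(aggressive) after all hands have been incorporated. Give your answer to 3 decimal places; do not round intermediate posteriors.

After 'raise': normaliser = 0.85·0.1500 + 0.8·0.5000 + 0.75·0.3500; P(aggressive) ≈ 0.1614, P(balanced) ≈ 0.5063, P(conservative) ≈ 0.3323
After 'raise': normaliser = 0.85·0.1614 + 0.8·0.5063 + 0.75·0.3323; P(aggressive) ≈ 0.1733, P(balanced) ≈ 0.5118, P(conservative) ≈ 0.3149
After 'raise': normaliser = 0.85·0.1733 + 0.8·0.5118 + 0.75·0.3149; P(aggressive) ≈ 0.1858, P(balanced) ≈ 0.5164, P(conservative) ≈ 0.2978
After 'raise': normaliser = 0.85·0.1858 + 0.8·0.5164 + 0.75·0.2978; P(aggressive) ≈ 0.1988, P(balanced) ≈ 0.5200, P(conservative) ≈ 0.2812

0.199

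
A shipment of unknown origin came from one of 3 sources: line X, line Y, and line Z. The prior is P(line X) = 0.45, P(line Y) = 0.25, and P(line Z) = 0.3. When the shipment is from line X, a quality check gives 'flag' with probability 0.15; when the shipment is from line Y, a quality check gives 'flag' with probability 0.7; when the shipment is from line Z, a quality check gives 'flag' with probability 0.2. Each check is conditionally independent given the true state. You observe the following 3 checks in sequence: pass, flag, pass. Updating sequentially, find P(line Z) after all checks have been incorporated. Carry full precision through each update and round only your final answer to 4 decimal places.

After 'pass': normaliser = 0.85·0.4500 + 0.3·0.2500 + 0.8·0.3000; P(line X) ≈ 0.5484, P(line Y) ≈ 0.1075, P(line Z) ≈ 0.3441
After 'flag': normaliser = 0.15·0.5484 + 0.7·0.1075 + 0.2·0.3441; P(line X) ≈ 0.3634, P(line Y) ≈ 0.3325, P(line Z) ≈ 0.3040
After 'pass': normaliser = 0.85·0.3634 + 0.3·0.3325 + 0.8·0.3040; P(line X) ≈ 0.4739, P(line Y) ≈ 0.1530, P(line Z) ≈ 0.3731

0.3731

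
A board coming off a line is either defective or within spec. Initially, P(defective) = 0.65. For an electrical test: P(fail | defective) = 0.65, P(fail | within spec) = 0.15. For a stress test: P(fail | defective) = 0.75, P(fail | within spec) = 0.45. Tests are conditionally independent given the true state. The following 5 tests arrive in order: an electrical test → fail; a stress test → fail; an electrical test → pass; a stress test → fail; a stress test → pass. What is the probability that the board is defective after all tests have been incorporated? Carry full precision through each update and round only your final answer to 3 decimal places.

After an electrical test='fail': P(defective) = 0.65·0.6500 / (0.65·0.6500 + 0.15·0.3500) ≈ 0.8895
After a stress test='fail': P(defective) = 0.75·0.8895 / (0.75·0.8895 + 0.45·0.1105) ≈ 0.9306
After an electrical test='pass': P(defective) = 0.35·0.9306 / (0.35·0.9306 + 0.85·0.0694) ≈ 0.8467
After a stress test='fail': P(defective) = 0.75·0.8467 / (0.75·0.8467 + 0.45·0.1533) ≈ 0.9020
After a stress test='pass': P(defective) = 0.25·0.9020 / (0.25·0.9020 + 0.55·0.0980) ≈ 0.8071

0.807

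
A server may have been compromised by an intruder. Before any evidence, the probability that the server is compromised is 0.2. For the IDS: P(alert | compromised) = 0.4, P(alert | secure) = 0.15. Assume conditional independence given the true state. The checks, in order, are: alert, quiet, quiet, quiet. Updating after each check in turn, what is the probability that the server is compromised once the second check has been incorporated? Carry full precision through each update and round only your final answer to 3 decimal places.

After 'alert': P(compromised) = 0.4·0.2000 / (0.4·0.2000 + 0.15·0.8000) ≈ 0.4000
After 'quiet': P(compromised) = 0.6·0.4000 / (0.6·0.4000 + 0.85·0.6000) ≈ 0.3200

0.320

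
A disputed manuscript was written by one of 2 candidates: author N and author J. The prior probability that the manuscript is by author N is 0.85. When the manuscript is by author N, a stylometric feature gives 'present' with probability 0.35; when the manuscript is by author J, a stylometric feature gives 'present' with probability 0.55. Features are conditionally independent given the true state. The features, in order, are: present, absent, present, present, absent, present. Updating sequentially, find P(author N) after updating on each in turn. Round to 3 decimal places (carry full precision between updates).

0.660

Apply Bayes' rule sequentially, carrying P(author N) forward.
After 'present': P(author N) = 0.35·0.8500 / (0.35·0.8500 + 0.55·0.1500) ≈ 0.7829
After 'absent': P(author N) = 0.65·0.7829 / (0.65·0.7829 + 0.45·0.2171) ≈ 0.8389
After 'present': P(author N) = 0.35·0.8389 / (0.35·0.8389 + 0.55·0.1611) ≈ 0.7682
After 'present': P(author N) = 0.35·0.7682 / (0.35·0.7682 + 0.55·0.2318) ≈ 0.6784
After 'absent': P(author N) = 0.65·0.6784 / (0.65·0.6784 + 0.45·0.3216) ≈ 0.7529
After 'present': P(author N) = 0.35·0.7529 / (0.35·0.7529 + 0.55·0.2471) ≈ 0.6597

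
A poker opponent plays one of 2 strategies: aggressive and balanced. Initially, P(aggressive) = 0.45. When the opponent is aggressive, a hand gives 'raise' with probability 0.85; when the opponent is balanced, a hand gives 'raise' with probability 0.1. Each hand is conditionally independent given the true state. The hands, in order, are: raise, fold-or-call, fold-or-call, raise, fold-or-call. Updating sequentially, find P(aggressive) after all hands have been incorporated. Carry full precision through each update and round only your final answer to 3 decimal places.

0.215

Apply Bayes' rule sequentially, carrying P(aggressive) forward.
After 'raise': P(aggressive) = 0.85·0.4500 / (0.85·0.4500 + 0.1·0.5500) ≈ 0.8743
After 'fold-or-call': P(aggressive) = 0.15·0.8743 / (0.15·0.8743 + 0.9·0.1257) ≈ 0.5368
After 'fold-or-call': P(aggressive) = 0.15·0.5368 / (0.15·0.5368 + 0.9·0.4632) ≈ 0.1619
After 'raise': P(aggressive) = 0.85·0.1619 / (0.85·0.1619 + 0.1·0.8381) ≈ 0.6215
After 'fold-or-call': P(aggressive) = 0.15·0.6215 / (0.15·0.6215 + 0.9·0.3785) ≈ 0.2149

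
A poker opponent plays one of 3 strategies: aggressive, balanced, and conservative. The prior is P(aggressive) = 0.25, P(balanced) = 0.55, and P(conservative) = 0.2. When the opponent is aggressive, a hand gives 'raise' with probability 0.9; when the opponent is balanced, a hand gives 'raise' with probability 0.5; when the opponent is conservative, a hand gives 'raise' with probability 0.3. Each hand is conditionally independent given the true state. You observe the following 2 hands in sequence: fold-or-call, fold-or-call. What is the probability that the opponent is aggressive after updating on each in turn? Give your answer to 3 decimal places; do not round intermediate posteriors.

0.011

Each posterior becomes the prior for the next update.
After 'fold-or-call': normaliser = 0.1·0.2500 + 0.5·0.5500 + 0.7·0.2000; P(aggressive) ≈ 0.0568, P(balanced) ≈ 0.6250, P(conservative) ≈ 0.3182
After 'fold-or-call': normaliser = 0.1·0.0568 + 0.5·0.6250 + 0.7·0.3182; P(aggressive) ≈ 0.0105, P(balanced) ≈ 0.5777, P(conservative) ≈ 0.4118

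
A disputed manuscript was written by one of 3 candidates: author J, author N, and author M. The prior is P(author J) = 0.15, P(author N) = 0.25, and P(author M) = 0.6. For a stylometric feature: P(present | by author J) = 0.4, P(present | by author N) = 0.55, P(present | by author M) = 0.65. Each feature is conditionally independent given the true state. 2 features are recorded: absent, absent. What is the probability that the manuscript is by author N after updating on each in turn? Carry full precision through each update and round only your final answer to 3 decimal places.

After 'absent': normaliser = 0.6·0.1500 + 0.45·0.2500 + 0.35·0.6000; P(author J) ≈ 0.2182, P(author N) ≈ 0.2727, P(author M) ≈ 0.5091
After 'absent': normaliser = 0.6·0.2182 + 0.45·0.2727 + 0.35·0.5091; P(author J) ≈ 0.3032, P(author N) ≈ 0.2842, P(author M) ≈ 0.4126

0.284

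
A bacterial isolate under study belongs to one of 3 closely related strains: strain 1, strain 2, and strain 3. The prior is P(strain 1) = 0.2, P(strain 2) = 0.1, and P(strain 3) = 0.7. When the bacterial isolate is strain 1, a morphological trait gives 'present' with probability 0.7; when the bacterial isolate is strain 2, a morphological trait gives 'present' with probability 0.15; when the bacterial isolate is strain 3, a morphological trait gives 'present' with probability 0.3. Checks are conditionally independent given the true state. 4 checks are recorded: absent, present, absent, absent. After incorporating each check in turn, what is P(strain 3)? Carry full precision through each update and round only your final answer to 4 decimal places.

Apply Bayes' rule sequentially, carrying P(strain 3) forward.
After 'absent': normaliser = 0.3·0.2000 + 0.85·0.1000 + 0.7·0.7000; P(strain 1) ≈ 0.0945, P(strain 2) ≈ 0.1339, P(strain 3) ≈ 0.7717
After 'present': normaliser = 0.7·0.0945 + 0.15·0.1339 + 0.3·0.7717; P(strain 1) ≈ 0.2082, P(strain 2) ≈ 0.0632, P(strain 3) ≈ 0.7286
After 'absent': normaliser = 0.3·0.2082 + 0.85·0.0632 + 0.7·0.7286; P(strain 1) ≈ 0.0997, P(strain 2) ≈ 0.0858, P(strain 3) ≈ 0.8145
After 'absent': normaliser = 0.3·0.0997 + 0.85·0.0858 + 0.7·0.8145; P(strain 1) ≈ 0.0445, P(strain 2) ≈ 0.1083, P(strain 3) ≈ 0.8472

0.8472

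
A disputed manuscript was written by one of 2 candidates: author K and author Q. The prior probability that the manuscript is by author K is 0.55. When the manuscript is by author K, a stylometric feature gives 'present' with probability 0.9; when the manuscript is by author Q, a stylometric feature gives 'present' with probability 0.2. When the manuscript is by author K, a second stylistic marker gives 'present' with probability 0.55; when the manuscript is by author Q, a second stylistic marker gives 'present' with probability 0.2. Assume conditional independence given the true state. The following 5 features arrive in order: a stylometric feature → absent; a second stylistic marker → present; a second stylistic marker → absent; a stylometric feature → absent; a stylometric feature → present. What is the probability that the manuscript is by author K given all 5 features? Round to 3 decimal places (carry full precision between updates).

0.117

After a stylometric feature='absent': P(author K) = 0.1·0.5500 / (0.1·0.5500 + 0.8·0.4500) ≈ 0.1325
After a second stylistic marker='present': P(author K) = 0.55·0.1325 / (0.55·0.1325 + 0.2·0.8675) ≈ 0.2958
After a second stylistic marker='absent': P(author K) = 0.45·0.2958 / (0.45·0.2958 + 0.8·0.7042) ≈ 0.1912
After a stylometric feature='absent': P(author K) = 0.1·0.1912 / (0.1·0.1912 + 0.8·0.8088) ≈ 0.0287
After a stylometric feature='present': P(author K) = 0.9·0.0287 / (0.9·0.0287 + 0.2·0.9713) ≈ 0.1173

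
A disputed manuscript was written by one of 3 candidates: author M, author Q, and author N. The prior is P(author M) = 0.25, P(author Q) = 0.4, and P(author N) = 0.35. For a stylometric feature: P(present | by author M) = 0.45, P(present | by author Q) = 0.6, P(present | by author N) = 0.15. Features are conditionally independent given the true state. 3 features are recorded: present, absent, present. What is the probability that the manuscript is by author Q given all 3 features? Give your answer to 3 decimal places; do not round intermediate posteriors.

After 'present': normaliser = 0.45·0.2500 + 0.6·0.4000 + 0.15·0.3500; P(author M) ≈ 0.2778, P(author Q) ≈ 0.5926, P(author N) ≈ 0.1296
After 'absent': normaliser = 0.55·0.2778 + 0.4·0.5926 + 0.85·0.1296; P(author M) ≈ 0.3056, P(author Q) ≈ 0.4741, P(author N) ≈ 0.2204
After 'present': normaliser = 0.45·0.3056 + 0.6·0.4741 + 0.15·0.2204; P(author M) ≈ 0.3022, P(author Q) ≈ 0.6252, P(author N) ≈ 0.0726

0.625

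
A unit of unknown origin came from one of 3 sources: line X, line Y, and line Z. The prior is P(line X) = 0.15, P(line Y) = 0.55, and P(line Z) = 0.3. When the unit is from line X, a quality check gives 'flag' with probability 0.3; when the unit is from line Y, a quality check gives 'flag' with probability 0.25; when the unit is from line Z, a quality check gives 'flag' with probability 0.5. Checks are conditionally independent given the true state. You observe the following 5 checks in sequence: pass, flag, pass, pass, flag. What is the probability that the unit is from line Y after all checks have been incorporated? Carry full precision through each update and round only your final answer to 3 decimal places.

After 'pass': normaliser = 0.7·0.1500 + 0.75·0.5500 + 0.5·0.3000; P(line X) ≈ 0.1573, P(line Y) ≈ 0.6180, P(line Z) ≈ 0.2247
After 'flag': normaliser = 0.3·0.1573 + 0.25·0.6180 + 0.5·0.2247; P(line X) ≈ 0.1503, P(line Y) ≈ 0.4919, P(line Z) ≈ 0.3578
After 'pass': normaliser = 0.7·0.1503 + 0.75·0.4919 + 0.5·0.3578; P(line X) ≈ 0.1611, P(line Y) ≈ 0.5650, P(line Z) ≈ 0.2739
After 'pass': normaliser = 0.7·0.1611 + 0.75·0.5650 + 0.5·0.2739; P(line X) ≈ 0.1674, P(line Y) ≈ 0.6292, P(line Z) ≈ 0.2034
After 'flag': normaliser = 0.3·0.1674 + 0.25·0.6292 + 0.5·0.2034; P(line X) ≈ 0.1624, P(line Y) ≈ 0.5087, P(line Z) ≈ 0.3289

0.509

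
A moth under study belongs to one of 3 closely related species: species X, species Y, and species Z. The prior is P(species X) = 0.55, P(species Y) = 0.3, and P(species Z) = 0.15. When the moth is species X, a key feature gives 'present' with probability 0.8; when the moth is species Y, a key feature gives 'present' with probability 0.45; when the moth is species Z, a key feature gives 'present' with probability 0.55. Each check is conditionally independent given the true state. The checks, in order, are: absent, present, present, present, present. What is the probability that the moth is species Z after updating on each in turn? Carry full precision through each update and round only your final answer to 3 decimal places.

0.106

Apply Bayes' rule sequentially, carrying P(species Z) forward.
After 'absent': normaliser = 0.2·0.5500 + 0.55·0.3000 + 0.45·0.1500; P(species X) ≈ 0.3212, P(species Y) ≈ 0.4818, P(species Z) ≈ 0.1971
After 'present': normaliser = 0.8·0.3212 + 0.45·0.4818 + 0.55·0.1971; P(species X) ≈ 0.4414, P(species Y) ≈ 0.3724, P(species Z) ≈ 0.1862
After 'present': normaliser = 0.8·0.4414 + 0.45·0.3724 + 0.55·0.1862; P(species X) ≈ 0.5667, P(species Y) ≈ 0.2690, P(species Z) ≈ 0.1644
After 'present': normaliser = 0.8·0.5667 + 0.45·0.2690 + 0.55·0.1644; P(species X) ≈ 0.6820, P(species Y) ≈ 0.1821, P(species Z) ≈ 0.1360
After 'present': normaliser = 0.8·0.6820 + 0.45·0.1821 + 0.55·0.1360; P(species X) ≈ 0.7768, P(species Y) ≈ 0.1167, P(species Z) ≈ 0.1065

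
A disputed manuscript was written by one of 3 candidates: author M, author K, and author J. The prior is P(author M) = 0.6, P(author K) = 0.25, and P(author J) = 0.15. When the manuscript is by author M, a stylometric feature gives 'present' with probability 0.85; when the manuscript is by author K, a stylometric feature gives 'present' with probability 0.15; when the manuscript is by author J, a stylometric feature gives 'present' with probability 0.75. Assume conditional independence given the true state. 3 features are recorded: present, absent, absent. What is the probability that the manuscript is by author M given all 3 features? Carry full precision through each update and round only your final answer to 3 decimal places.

0.252

After 'present': normaliser = 0.85·0.6000 + 0.15·0.2500 + 0.75·0.1500; P(author M) ≈ 0.7727, P(author K) ≈ 0.0568, P(author J) ≈ 0.1705
After 'absent': normaliser = 0.15·0.7727 + 0.85·0.0568 + 0.25·0.1705; P(author M) ≈ 0.5604, P(author K) ≈ 0.2335, P(author J) ≈ 0.2060
After 'absent': normaliser = 0.15·0.5604 + 0.85·0.2335 + 0.25·0.2060; P(author M) ≈ 0.2516, P(author K) ≈ 0.5942, P(author J) ≈ 0.1542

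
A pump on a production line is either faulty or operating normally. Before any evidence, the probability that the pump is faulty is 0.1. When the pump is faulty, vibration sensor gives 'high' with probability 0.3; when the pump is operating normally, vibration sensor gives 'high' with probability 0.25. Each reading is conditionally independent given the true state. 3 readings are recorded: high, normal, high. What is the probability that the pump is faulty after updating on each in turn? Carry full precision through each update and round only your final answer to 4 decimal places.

0.1299

After 'high': P(faulty) = 0.3·0.1000 / (0.3·0.1000 + 0.25·0.9000) ≈ 0.1176
After 'normal': P(faulty) = 0.7·0.1176 / (0.7·0.1176 + 0.75·0.8824) ≈ 0.1107
After 'high': P(faulty) = 0.3·0.1107 / (0.3·0.1107 + 0.25·0.8893) ≈ 0.1299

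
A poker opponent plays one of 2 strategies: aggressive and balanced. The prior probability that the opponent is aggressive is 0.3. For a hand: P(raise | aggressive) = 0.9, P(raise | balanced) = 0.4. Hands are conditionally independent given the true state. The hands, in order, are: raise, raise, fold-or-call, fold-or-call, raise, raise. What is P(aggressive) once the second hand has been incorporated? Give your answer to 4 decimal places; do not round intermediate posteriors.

0.6845

After 'raise': P(aggressive) = 0.9·0.3000 / (0.9·0.3000 + 0.4·0.7000) ≈ 0.4909
After 'raise': P(aggressive) = 0.9·0.4909 / (0.9·0.4909 + 0.4·0.5091) ≈ 0.6845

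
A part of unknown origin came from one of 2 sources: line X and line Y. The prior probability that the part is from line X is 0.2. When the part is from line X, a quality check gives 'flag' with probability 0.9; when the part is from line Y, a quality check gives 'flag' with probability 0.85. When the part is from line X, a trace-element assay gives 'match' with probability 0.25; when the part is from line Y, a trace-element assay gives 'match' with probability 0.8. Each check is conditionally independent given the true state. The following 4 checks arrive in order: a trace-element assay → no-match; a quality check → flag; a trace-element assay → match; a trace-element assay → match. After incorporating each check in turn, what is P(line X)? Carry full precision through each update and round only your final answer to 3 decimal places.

After a trace-element assay='no-match': P(line X) = 0.75·0.2000 / (0.75·0.2000 + 0.2·0.8000) ≈ 0.4839
After a quality check='flag': P(line X) = 0.9·0.4839 / (0.9·0.4839 + 0.85·0.5161) ≈ 0.4982
After a trace-element assay='match': P(line X) = 0.25·0.4982 / (0.25·0.4982 + 0.8·0.5018) ≈ 0.2368
After a trace-element assay='match': P(line X) = 0.25·0.2368 / (0.25·0.2368 + 0.8·0.7632) ≈ 0.0884

0.088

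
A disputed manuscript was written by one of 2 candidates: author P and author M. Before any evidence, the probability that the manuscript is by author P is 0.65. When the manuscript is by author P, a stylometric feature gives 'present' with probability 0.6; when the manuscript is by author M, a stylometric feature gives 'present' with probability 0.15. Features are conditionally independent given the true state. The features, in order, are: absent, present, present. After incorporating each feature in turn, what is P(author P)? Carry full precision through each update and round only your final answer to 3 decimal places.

0.933

After 'absent': P(author P) = 0.4·0.6500 / (0.4·0.6500 + 0.85·0.3500) ≈ 0.4664
After 'present': P(author P) = 0.6·0.4664 / (0.6·0.4664 + 0.15·0.5336) ≈ 0.7776
After 'present': P(author P) = 0.6·0.7776 / (0.6·0.7776 + 0.15·0.2224) ≈ 0.9333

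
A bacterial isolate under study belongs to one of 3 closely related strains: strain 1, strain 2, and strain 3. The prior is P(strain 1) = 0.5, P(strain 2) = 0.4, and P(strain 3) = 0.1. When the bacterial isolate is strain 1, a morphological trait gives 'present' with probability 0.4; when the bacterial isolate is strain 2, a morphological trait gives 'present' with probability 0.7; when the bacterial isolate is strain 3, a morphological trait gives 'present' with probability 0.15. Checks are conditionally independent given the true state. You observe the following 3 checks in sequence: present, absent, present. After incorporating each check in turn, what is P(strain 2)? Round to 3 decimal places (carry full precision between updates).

0.541

After 'present': normaliser = 0.4·0.5000 + 0.7·0.4000 + 0.15·0.1000; P(strain 1) ≈ 0.4040, P(strain 2) ≈ 0.5657, P(strain 3) ≈ 0.0303
After 'absent': normaliser = 0.6·0.4040 + 0.3·0.5657 + 0.85·0.0303; P(strain 1) ≈ 0.5536, P(strain 2) ≈ 0.3875, P(strain 3) ≈ 0.0588
After 'present': normaliser = 0.4·0.5536 + 0.7·0.3875 + 0.15·0.0588; P(strain 1) ≈ 0.4415, P(strain 2) ≈ 0.5409, P(strain 3) ≈ 0.0176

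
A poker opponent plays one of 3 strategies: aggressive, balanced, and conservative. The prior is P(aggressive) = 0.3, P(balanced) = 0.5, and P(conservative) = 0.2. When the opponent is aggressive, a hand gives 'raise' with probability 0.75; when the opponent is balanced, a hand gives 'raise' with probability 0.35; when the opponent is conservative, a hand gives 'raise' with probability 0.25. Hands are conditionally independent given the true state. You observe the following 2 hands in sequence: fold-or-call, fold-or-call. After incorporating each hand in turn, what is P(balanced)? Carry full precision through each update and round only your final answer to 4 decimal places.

0.6168

Each posterior becomes the prior for the next update.
After 'fold-or-call': normaliser = 0.25·0.3000 + 0.65·0.5000 + 0.75·0.2000; P(aggressive) ≈ 0.1364, P(balanced) ≈ 0.5909, P(conservative) ≈ 0.2727
After 'fold-or-call': normaliser = 0.25·0.1364 + 0.65·0.5909 + 0.75·0.2727; P(aggressive) ≈ 0.0547, P(balanced) ≈ 0.6168, P(conservative) ≈ 0.3285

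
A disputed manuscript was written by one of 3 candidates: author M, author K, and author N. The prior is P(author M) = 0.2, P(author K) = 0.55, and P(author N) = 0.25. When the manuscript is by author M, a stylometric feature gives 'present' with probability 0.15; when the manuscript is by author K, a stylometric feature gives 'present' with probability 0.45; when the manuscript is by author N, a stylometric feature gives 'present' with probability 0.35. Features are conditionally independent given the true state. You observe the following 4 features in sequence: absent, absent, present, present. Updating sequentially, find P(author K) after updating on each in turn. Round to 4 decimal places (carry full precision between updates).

After 'absent': normaliser = 0.85·0.2000 + 0.55·0.5500 + 0.65·0.2500; P(author M) ≈ 0.2677, P(author K) ≈ 0.4764, P(author N) ≈ 0.2559
After 'absent': normaliser = 0.85·0.2677 + 0.55·0.4764 + 0.65·0.2559; P(author M) ≈ 0.3469, P(author K) ≈ 0.3995, P(author N) ≈ 0.2536
After 'present': normaliser = 0.15·0.3469 + 0.45·0.3995 + 0.35·0.2536; P(author M) ≈ 0.1623, P(author K) ≈ 0.5608, P(author N) ≈ 0.2769
After 'present': normaliser = 0.15·0.1623 + 0.45·0.5608 + 0.35·0.2769; P(author M) ≈ 0.0652, P(author K) ≈ 0.6754, P(author N) ≈ 0.2594

0.6754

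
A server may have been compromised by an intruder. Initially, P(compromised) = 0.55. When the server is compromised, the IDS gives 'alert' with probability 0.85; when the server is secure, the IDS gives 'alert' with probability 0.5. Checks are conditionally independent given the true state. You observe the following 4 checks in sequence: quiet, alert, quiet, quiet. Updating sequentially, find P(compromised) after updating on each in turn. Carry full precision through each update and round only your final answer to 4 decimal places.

After 'quiet': P(compromised) = 0.15·0.5500 / (0.15·0.5500 + 0.5·0.4500) ≈ 0.2683
After 'alert': P(compromised) = 0.85·0.2683 / (0.85·0.2683 + 0.5·0.7317) ≈ 0.3840
After 'quiet': P(compromised) = 0.15·0.3840 / (0.15·0.3840 + 0.5·0.6160) ≈ 0.1575
After 'quiet': P(compromised) = 0.15·0.1575 / (0.15·0.1575 + 0.5·0.8425) ≈ 0.0531

0.0531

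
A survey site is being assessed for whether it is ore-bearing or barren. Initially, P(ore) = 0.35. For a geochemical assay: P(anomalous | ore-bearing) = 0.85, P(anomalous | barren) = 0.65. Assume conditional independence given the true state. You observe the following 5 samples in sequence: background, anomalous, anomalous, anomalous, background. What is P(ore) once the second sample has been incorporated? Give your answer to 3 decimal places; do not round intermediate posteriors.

Each posterior becomes the prior for the next update.
After 'background': P(ore) = 0.15·0.3500 / (0.15·0.3500 + 0.35·0.6500) ≈ 0.1875
After 'anomalous': P(ore) = 0.85·0.1875 / (0.85·0.1875 + 0.65·0.8125) ≈ 0.2318

0.232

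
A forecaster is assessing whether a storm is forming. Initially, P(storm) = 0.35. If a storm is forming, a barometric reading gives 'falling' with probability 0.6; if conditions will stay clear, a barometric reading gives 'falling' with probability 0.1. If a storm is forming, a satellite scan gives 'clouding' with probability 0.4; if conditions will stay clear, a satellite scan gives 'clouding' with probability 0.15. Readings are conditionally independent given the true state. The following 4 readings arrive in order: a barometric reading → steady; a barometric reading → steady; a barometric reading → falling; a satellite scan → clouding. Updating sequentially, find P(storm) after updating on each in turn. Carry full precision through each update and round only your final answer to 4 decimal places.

After a barometric reading='steady': P(storm) = 0.4·0.3500 / (0.4·0.3500 + 0.9·0.6500) ≈ 0.1931
After a barometric reading='steady': P(storm) = 0.4·0.1931 / (0.4·0.1931 + 0.9·0.8069) ≈ 0.0961
After a barometric reading='falling': P(storm) = 0.6·0.0961 / (0.6·0.0961 + 0.1·0.9039) ≈ 0.3896
After a satellite scan='clouding': P(storm) = 0.4·0.3896 / (0.4·0.3896 + 0.15·0.6104) ≈ 0.6299

0.6299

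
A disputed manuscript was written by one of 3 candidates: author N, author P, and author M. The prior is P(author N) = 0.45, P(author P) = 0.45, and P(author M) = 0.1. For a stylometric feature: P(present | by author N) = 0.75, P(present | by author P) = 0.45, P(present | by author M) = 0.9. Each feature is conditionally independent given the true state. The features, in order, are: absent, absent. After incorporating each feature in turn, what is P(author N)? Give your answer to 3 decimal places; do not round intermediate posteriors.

Each posterior becomes the prior for the next update.
After 'absent': normaliser = 0.25·0.4500 + 0.55·0.4500 + 0.1·0.1000; P(author N) ≈ 0.3041, P(author P) ≈ 0.6689, P(author M) ≈ 0.0270
After 'absent': normaliser = 0.25·0.3041 + 0.55·0.6689 + 0.1·0.0270; P(author N) ≈ 0.1702, P(author P) ≈ 0.8238, P(author M) ≈ 0.0061

0.170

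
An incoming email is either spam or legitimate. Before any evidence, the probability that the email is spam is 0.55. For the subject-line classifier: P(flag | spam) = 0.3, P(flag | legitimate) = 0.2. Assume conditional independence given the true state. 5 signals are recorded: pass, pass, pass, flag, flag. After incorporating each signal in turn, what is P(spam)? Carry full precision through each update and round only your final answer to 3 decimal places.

0.648

After 'pass': P(spam) = 0.7·0.5500 / (0.7·0.5500 + 0.8·0.4500) ≈ 0.5168
After 'pass': P(spam) = 0.7·0.5168 / (0.7·0.5168 + 0.8·0.4832) ≈ 0.4834
After 'pass': P(spam) = 0.7·0.4834 / (0.7·0.4834 + 0.8·0.5166) ≈ 0.4502
After 'flag': P(spam) = 0.3·0.4502 / (0.3·0.4502 + 0.2·0.5498) ≈ 0.5512
After 'flag': P(spam) = 0.3·0.5512 / (0.3·0.5512 + 0.2·0.4488) ≈ 0.6482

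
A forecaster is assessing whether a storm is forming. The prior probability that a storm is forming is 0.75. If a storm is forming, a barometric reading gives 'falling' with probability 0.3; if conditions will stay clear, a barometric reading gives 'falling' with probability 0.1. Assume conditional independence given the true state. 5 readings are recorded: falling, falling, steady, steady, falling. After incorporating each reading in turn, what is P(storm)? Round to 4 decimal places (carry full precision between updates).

After 'falling': P(storm) = 0.3·0.7500 / (0.3·0.7500 + 0.1·0.2500) ≈ 0.9000
After 'falling': P(storm) = 0.3·0.9000 / (0.3·0.9000 + 0.1·0.1000) ≈ 0.9643
After 'steady': P(storm) = 0.7·0.9643 / (0.7·0.9643 + 0.9·0.0357) ≈ 0.9545
After 'steady': P(storm) = 0.7·0.9545 / (0.7·0.9545 + 0.9·0.0455) ≈ 0.9423
After 'falling': P(storm) = 0.3·0.9423 / (0.3·0.9423 + 0.1·0.0577) ≈ 0.9800

0.9800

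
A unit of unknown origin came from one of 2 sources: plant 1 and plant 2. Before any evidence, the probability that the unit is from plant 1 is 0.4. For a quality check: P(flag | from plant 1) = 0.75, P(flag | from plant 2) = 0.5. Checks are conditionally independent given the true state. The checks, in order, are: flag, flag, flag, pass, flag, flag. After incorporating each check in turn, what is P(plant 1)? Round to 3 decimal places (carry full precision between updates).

0.717

After 'flag': P(plant 1) = 0.75·0.4000 / (0.75·0.4000 + 0.5·0.6000) ≈ 0.5000
After 'flag': P(plant 1) = 0.75·0.5000 / (0.75·0.5000 + 0.5·0.5000) ≈ 0.6000
After 'flag': P(plant 1) = 0.75·0.6000 / (0.75·0.6000 + 0.5·0.4000) ≈ 0.6923
After 'pass': P(plant 1) = 0.25·0.6923 / (0.25·0.6923 + 0.5·0.3077) ≈ 0.5294
After 'flag': P(plant 1) = 0.75·0.5294 / (0.75·0.5294 + 0.5·0.4706) ≈ 0.6279
After 'flag': P(plant 1) = 0.75·0.6279 / (0.75·0.6279 + 0.5·0.3721) ≈ 0.7168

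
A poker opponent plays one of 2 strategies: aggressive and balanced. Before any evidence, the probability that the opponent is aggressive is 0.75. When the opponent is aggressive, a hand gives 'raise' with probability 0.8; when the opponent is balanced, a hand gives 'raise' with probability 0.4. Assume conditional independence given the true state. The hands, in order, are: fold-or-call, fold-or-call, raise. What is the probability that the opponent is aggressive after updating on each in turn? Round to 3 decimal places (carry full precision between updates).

Each posterior becomes the prior for the next update.
After 'fold-or-call': P(aggressive) = 0.2·0.7500 / (0.2·0.7500 + 0.6·0.2500) ≈ 0.5000
After 'fold-or-call': P(aggressive) = 0.2·0.5000 / (0.2·0.5000 + 0.6·0.5000) ≈ 0.2500
After 'raise': P(aggressive) = 0.8·0.2500 / (0.8·0.2500 + 0.4·0.7500) ≈ 0.4000

0.400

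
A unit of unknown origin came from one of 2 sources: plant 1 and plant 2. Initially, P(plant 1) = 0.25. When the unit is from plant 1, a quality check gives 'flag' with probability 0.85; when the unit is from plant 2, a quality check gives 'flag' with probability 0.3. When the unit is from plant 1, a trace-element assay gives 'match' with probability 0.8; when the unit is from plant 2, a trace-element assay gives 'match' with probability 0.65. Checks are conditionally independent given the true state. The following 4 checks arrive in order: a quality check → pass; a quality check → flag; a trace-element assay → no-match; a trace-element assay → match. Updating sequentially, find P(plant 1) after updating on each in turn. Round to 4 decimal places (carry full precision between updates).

0.1246

Apply Bayes' rule sequentially, carrying P(plant 1) forward.
After a quality check='pass': P(plant 1) = 0.15·0.2500 / (0.15·0.2500 + 0.7·0.7500) ≈ 0.0667
After a quality check='flag': P(plant 1) = 0.85·0.0667 / (0.85·0.0667 + 0.3·0.9333) ≈ 0.1683
After a trace-element assay='no-match': P(plant 1) = 0.2·0.1683 / (0.2·0.1683 + 0.35·0.8317) ≈ 0.1037
After a trace-element assay='match': P(plant 1) = 0.8·0.1037 / (0.8·0.1037 + 0.65·0.8963) ≈ 0.1246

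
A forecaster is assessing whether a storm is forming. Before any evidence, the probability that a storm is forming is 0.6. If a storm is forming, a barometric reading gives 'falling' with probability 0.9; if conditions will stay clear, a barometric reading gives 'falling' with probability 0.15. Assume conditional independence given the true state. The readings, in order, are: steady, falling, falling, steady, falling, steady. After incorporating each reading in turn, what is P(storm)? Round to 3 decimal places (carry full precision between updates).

After 'steady': P(storm) = 0.1·0.6000 / (0.1·0.6000 + 0.85·0.4000) ≈ 0.1500
After 'falling': P(storm) = 0.9·0.1500 / (0.9·0.1500 + 0.15·0.8500) ≈ 0.5143
After 'falling': P(storm) = 0.9·0.5143 / (0.9·0.5143 + 0.15·0.4857) ≈ 0.8640
After 'steady': P(storm) = 0.1·0.8640 / (0.1·0.8640 + 0.85·0.1360) ≈ 0.4277
After 'falling': P(storm) = 0.9·0.4277 / (0.9·0.4277 + 0.15·0.5723) ≈ 0.8177
After 'steady': P(storm) = 0.1·0.8177 / (0.1·0.8177 + 0.85·0.1823) ≈ 0.3454

0.345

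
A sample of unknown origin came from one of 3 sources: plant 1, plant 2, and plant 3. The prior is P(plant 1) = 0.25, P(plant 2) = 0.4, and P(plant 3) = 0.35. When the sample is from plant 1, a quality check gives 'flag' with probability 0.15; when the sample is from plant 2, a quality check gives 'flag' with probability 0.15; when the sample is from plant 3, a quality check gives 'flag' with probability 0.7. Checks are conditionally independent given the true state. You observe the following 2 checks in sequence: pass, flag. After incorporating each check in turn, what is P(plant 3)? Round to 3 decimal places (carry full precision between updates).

0.470

After 'pass': normaliser = 0.85·0.2500 + 0.85·0.4000 + 0.3·0.3500; P(plant 1) ≈ 0.3232, P(plant 2) ≈ 0.5171, P(plant 3) ≈ 0.1597
After 'flag': normaliser = 0.15·0.3232 + 0.15·0.5171 + 0.7·0.1597; P(plant 1) ≈ 0.2038, P(plant 2) ≈ 0.3261, P(plant 3) ≈ 0.4700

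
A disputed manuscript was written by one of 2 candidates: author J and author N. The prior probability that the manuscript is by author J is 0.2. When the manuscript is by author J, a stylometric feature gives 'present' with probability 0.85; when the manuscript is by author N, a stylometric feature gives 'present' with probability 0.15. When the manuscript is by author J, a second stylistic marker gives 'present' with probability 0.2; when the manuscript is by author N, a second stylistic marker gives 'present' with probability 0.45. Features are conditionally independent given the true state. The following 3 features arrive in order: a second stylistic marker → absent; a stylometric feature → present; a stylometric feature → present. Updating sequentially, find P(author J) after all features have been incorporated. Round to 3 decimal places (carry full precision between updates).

0.921

After a second stylistic marker='absent': P(author J) = 0.8·0.2000 / (0.8·0.2000 + 0.55·0.8000) ≈ 0.2667
After a stylometric feature='present': P(author J) = 0.85·0.2667 / (0.85·0.2667 + 0.15·0.7333) ≈ 0.6733
After a stylometric feature='present': P(author J) = 0.85·0.6733 / (0.85·0.6733 + 0.15·0.3267) ≈ 0.9211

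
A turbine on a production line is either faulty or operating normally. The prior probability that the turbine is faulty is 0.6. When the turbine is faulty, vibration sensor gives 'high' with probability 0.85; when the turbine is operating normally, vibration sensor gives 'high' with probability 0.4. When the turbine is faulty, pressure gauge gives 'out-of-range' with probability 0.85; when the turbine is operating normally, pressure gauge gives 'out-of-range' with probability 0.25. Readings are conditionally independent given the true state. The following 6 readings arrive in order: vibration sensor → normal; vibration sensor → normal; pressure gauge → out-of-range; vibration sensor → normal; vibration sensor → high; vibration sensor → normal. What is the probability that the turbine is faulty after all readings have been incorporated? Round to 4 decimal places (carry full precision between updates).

0.0406

Each posterior becomes the prior for the next update.
After vibration sensor='normal': P(faulty) = 0.15·0.6000 / (0.15·0.6000 + 0.6·0.4000) ≈ 0.2727
After vibration sensor='normal': P(faulty) = 0.15·0.2727 / (0.15·0.2727 + 0.6·0.7273) ≈ 0.0857
After pressure gauge='out-of-range': P(faulty) = 0.85·0.0857 / (0.85·0.0857 + 0.25·0.9143) ≈ 0.2417
After vibration sensor='normal': P(faulty) = 0.15·0.2417 / (0.15·0.2417 + 0.6·0.7583) ≈ 0.0738
After vibration sensor='high': P(faulty) = 0.85·0.0738 / (0.85·0.0738 + 0.4·0.9262) ≈ 0.1448
After vibration sensor='normal': P(faulty) = 0.15·0.1448 / (0.15·0.1448 + 0.6·0.8552) ≈ 0.0406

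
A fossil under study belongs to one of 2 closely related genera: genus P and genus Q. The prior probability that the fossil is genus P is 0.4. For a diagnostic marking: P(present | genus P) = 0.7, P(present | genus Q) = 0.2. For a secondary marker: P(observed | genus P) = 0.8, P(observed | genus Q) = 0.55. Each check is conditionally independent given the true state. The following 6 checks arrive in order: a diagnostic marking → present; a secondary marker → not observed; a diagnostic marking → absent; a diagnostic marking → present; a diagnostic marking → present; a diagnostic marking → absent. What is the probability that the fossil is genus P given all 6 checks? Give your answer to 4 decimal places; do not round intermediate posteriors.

0.6411

After a diagnostic marking='present': P(genus P) = 0.7·0.4000 / (0.7·0.4000 + 0.2·0.6000) ≈ 0.7000
After a secondary marker='not observed': P(genus P) = 0.2·0.7000 / (0.2·0.7000 + 0.45·0.3000) ≈ 0.5091
After a diagnostic marking='absent': P(genus P) = 0.3·0.5091 / (0.3·0.5091 + 0.8·0.4909) ≈ 0.2800
After a diagnostic marking='present': P(genus P) = 0.7·0.2800 / (0.7·0.2800 + 0.2·0.7200) ≈ 0.5765
After a diagnostic marking='present': P(genus P) = 0.7·0.5765 / (0.7·0.5765 + 0.2·0.4235) ≈ 0.8265
After a diagnostic marking='absent': P(genus P) = 0.3·0.8265 / (0.3·0.8265 + 0.8·0.1735) ≈ 0.6411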